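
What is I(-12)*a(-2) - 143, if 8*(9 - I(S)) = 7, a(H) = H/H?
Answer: -1079/8 ≈ -134.88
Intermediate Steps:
a(H) = 1
I(S) = 65/8 (I(S) = 9 - ⅛*7 = 9 - 7/8 = 65/8)
I(-12)*a(-2) - 143 = (65/8)*1 - 143 = 65/8 - 143 = -1079/8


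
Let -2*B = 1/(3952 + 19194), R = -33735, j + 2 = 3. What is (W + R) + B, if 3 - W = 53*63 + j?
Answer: -1716137025/46292 ≈ -37072.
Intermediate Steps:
j = 1 (j = -2 + 3 = 1)
B = -1/46292 (B = -1/(2*(3952 + 19194)) = -½/23146 = -½*1/23146 = -1/46292 ≈ -2.1602e-5)
W = -3337 (W = 3 - (53*63 + 1) = 3 - (3339 + 1) = 3 - 1*3340 = 3 - 3340 = -3337)
(W + R) + B = (-3337 - 33735) - 1/46292 = -37072 - 1/46292 = -1716137025/46292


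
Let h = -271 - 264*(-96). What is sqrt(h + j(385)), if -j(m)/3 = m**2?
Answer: I*sqrt(419602) ≈ 647.77*I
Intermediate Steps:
h = 25073 (h = -271 + 25344 = 25073)
j(m) = -3*m**2
sqrt(h + j(385)) = sqrt(25073 - 3*385**2) = sqrt(25073 - 3*148225) = sqrt(25073 - 444675) = sqrt(-419602) = I*sqrt(419602)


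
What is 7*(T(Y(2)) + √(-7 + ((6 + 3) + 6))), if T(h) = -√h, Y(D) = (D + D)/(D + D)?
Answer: -7 + 14*√2 ≈ 12.799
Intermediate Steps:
Y(D) = 1 (Y(D) = (2*D)/((2*D)) = (2*D)*(1/(2*D)) = 1)
7*(T(Y(2)) + √(-7 + ((6 + 3) + 6))) = 7*(-√1 + √(-7 + ((6 + 3) + 6))) = 7*(-1*1 + √(-7 + (9 + 6))) = 7*(-1 + √(-7 + 15)) = 7*(-1 + √8) = 7*(-1 + 2*√2) = -7 + 14*√2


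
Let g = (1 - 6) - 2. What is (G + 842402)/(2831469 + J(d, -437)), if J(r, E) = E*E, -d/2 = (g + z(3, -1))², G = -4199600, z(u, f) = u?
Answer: -1678599/1511219 ≈ -1.1108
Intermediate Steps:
g = -7 (g = -5 - 2 = -7)
d = -32 (d = -2*(-7 + 3)² = -2*(-4)² = -2*16 = -32)
J(r, E) = E²
(G + 842402)/(2831469 + J(d, -437)) = (-4199600 + 842402)/(2831469 + (-437)²) = -3357198/(2831469 + 190969) = -3357198/3022438 = -3357198*1/3022438 = -1678599/1511219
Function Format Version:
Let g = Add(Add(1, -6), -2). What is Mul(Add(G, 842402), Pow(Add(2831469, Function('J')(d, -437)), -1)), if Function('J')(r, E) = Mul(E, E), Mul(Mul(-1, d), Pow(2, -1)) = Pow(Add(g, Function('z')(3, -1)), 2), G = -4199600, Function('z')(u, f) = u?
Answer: Rational(-1678599, 1511219) ≈ -1.1108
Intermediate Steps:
g = -7 (g = Add(-5, -2) = -7)
d = -32 (d = Mul(-2, Pow(Add(-7, 3), 2)) = Mul(-2, Pow(-4, 2)) = Mul(-2, 16) = -32)
Function('J')(r, E) = Pow(E, 2)
Mul(Add(G, 842402), Pow(Add(2831469, Function('J')(d, -437)), -1)) = Mul(Add(-4199600, 842402), Pow(Add(2831469, Pow(-437, 2)), -1)) = Mul(-3357198, Pow(Add(2831469, 190969), -1)) = Mul(-3357198, Pow(3022438, -1)) = Mul(-3357198, Rational(1, 3022438)) = Rational(-1678599, 1511219)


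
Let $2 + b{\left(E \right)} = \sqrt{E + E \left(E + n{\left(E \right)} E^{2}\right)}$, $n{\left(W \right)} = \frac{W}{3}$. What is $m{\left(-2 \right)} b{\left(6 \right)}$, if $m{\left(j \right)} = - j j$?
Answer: $8 - 4 \sqrt{474} \approx -79.086$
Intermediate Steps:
$n{\left(W \right)} = \frac{W}{3}$ ($n{\left(W \right)} = W \frac{1}{3} = \frac{W}{3}$)
$m{\left(j \right)} = - j^{2}$
$b{\left(E \right)} = -2 + \sqrt{E + E \left(E + \frac{E^{3}}{3}\right)}$ ($b{\left(E \right)} = -2 + \sqrt{E + E \left(E + \frac{E}{3} E^{2}\right)} = -2 + \sqrt{E + E \left(E + \frac{E^{3}}{3}\right)}$)
$m{\left(-2 \right)} b{\left(6 \right)} = - \left(-2\right)^{2} \left(-2 + \frac{\sqrt{3} \sqrt{6 \left(3 + 6^{3} + 3 \cdot 6\right)}}{3}\right) = \left(-1\right) 4 \left(-2 + \frac{\sqrt{3} \sqrt{6 \left(3 + 216 + 18\right)}}{3}\right) = - 4 \left(-2 + \frac{\sqrt{3} \sqrt{6 \cdot 237}}{3}\right) = - 4 \left(-2 + \frac{\sqrt{3} \sqrt{1422}}{3}\right) = - 4 \left(-2 + \frac{\sqrt{3} \cdot 3 \sqrt{158}}{3}\right) = - 4 \left(-2 + \sqrt{474}\right) = 8 - 4 \sqrt{474}$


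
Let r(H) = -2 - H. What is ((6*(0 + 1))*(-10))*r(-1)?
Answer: 60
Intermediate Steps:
((6*(0 + 1))*(-10))*r(-1) = ((6*(0 + 1))*(-10))*(-2 - 1*(-1)) = ((6*1)*(-10))*(-2 + 1) = (6*(-10))*(-1) = -60*(-1) = 60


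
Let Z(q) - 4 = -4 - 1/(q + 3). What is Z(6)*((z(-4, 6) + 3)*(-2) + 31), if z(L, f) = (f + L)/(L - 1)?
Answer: -43/15 ≈ -2.8667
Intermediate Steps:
Z(q) = -1/(3 + q) (Z(q) = 4 + (-4 - 1/(q + 3)) = 4 + (-4 - 1/(3 + q)) = -1/(3 + q))
z(L, f) = (L + f)/(-1 + L)
Z(6)*((z(-4, 6) + 3)*(-2) + 31) = (-1/(3 + 6))*(((-4 + 6)/(-1 - 4) + 3)*(-2) + 31) = (-1/9)*((2/(-5) + 3)*(-2) + 31) = (-1*⅑)*((-⅕*2 + 3)*(-2) + 31) = -((-⅖ + 3)*(-2) + 31)/9 = -((13/5)*(-2) + 31)/9 = -(-26/5 + 31)/9 = -⅑*129/5 = -43/15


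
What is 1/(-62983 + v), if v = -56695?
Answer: -1/119678 ≈ -8.3558e-6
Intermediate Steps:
1/(-62983 + v) = 1/(-62983 - 56695) = 1/(-119678) = -1/119678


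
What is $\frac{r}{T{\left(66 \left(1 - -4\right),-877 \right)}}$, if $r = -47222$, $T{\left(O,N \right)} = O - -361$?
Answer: $- \frac{47222}{691} \approx -68.339$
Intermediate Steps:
$T{\left(O,N \right)} = 361 + O$ ($T{\left(O,N \right)} = O + 361 = 361 + O$)
$\frac{r}{T{\left(66 \left(1 - -4\right),-877 \right)}} = - \frac{47222}{361 + 66 \left(1 - -4\right)} = - \frac{47222}{361 + 66 \left(1 + 4\right)} = - \frac{47222}{361 + 66 \cdot 5} = - \frac{47222}{361 + 330} = - \frac{47222}{691}$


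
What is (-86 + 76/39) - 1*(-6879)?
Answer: 265003/39 ≈ 6794.9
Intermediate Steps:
(-86 + 76/39) - 1*(-6879) = (-86 + 76*(1/39)) + 6879 = (-86 + 76/39) + 6879 = -3278/39 + 6879 = 265003/39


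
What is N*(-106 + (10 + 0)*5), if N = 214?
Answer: -11984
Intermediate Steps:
N*(-106 + (10 + 0)*5) = 214*(-106 + (10 + 0)*5) = 214*(-106 + 10*5) = 214*(-106 + 50) = 214*(-56) = -11984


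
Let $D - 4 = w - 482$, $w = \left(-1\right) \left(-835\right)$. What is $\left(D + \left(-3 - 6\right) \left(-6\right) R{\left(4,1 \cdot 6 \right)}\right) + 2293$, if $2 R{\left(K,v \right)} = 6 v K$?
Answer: $6538$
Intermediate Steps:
$w = 835$
$R{\left(K,v \right)} = 3 K v$ ($R{\left(K,v \right)} = \frac{6 v K}{2} = \frac{6 K v}{2} = 3 K v$)
$D = 357$ ($D = 4 + \left(835 - 482\right) = 4 + 353 = 357$)
$\left(D + \left(-3 - 6\right) \left(-6\right) R{\left(4,1 \cdot 6 \right)}\right) + 2293 = \left(357 + \left(-3 - 6\right) \left(-6\right) 3 \cdot 4 \cdot 1 \cdot 6\right) + 2293 = \left(357 + \left(-3 - 6\right) \left(-6\right) 3 \cdot 4 \cdot 6\right) + 2293 = \left(357 + \left(-9\right) \left(-6\right) 72\right) + 2293 = \left(357 + 54 \cdot 72\right) + 2293 = \left(357 + 3888\right) + 2293 = 4245 + 2293 = 6538$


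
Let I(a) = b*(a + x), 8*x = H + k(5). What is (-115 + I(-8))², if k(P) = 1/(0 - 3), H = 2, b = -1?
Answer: 6620329/576 ≈ 11494.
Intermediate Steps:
k(P) = -⅓ (k(P) = 1/(-3) = -⅓)
x = 5/24 (x = (2 - ⅓)/8 = (⅛)*(5/3) = 5/24 ≈ 0.20833)
I(a) = -5/24 - a (I(a) = -(a + 5/24) = -(5/24 + a) = -5/24 - a)
(-115 + I(-8))² = (-115 + (-5/24 - 1*(-8)))² = (-115 + (-5/24 + 8))² = (-115 + 187/24)² = (-2573/24)² = 6620329/576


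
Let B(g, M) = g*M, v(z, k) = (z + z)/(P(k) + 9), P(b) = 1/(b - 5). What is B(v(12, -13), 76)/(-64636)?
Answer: -8208/2601599 ≈ -0.0031550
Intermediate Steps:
P(b) = 1/(-5 + b)
v(z, k) = 2*z/(9 + 1/(-5 + k)) (v(z, k) = (z + z)/(1/(-5 + k) + 9) = (2*z)/(9 + 1/(-5 + k)) = 2*z/(9 + 1/(-5 + k)))
B(g, M) = M*g
B(v(12, -13), 76)/(-64636) = (76*(2*12*(-5 - 13)/(-44 + 9*(-13))))/(-64636) = (76*(2*12*(-18)/(-44 - 117)))*(-1/64636) = (76*(2*12*(-18)/(-161)))*(-1/64636) = (76*(2*12*(-1/161)*(-18)))*(-1/64636) = (76*(432/161))*(-1/64636) = (32832/161)*(-1/64636) = -8208/2601599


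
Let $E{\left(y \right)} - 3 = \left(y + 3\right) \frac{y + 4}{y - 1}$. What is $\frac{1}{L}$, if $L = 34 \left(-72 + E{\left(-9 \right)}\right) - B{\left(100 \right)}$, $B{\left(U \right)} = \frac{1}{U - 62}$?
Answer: $- \frac{38}{93025} \approx -0.00040849$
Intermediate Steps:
$B{\left(U \right)} = \frac{1}{-62 + U}$
$E{\left(y \right)} = 3 + \frac{\left(3 + y\right) \left(4 + y\right)}{-1 + y}$ ($E{\left(y \right)} = 3 + \left(y + 3\right) \frac{y + 4}{y - 1} = 3 + \left(3 + y\right) \frac{4 + y}{-1 + y} = 3 + \frac{\left(3 + y\right) \left(4 + y\right)}{-1 + y}$)
$L = - \frac{93025}{38}$ ($L = 34 \left(-72 + \frac{9 + \left(-9\right)^{2} + 10 \left(-9\right)}{-1 - 9}\right) - \frac{1}{-62 + 100} = 34 \left(-72 + \frac{9 + 81 - 90}{-10}\right) - \frac{1}{38} = 34 \left(-72 - 0\right) - \frac{1}{38} = 34 \left(-72 + 0\right) - \frac{1}{38} = 34 \left(-72\right) - \frac{1}{38} = -2448 - \frac{1}{38} = - \frac{93025}{38} \approx -2448.0$)
$\frac{1}{L} = \frac{1}{- \frac{93025}{38}} = - \frac{38}{93025}$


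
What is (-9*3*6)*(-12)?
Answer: 1944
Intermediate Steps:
(-9*3*6)*(-12) = -27*6*(-12) = -162*(-12) = 1944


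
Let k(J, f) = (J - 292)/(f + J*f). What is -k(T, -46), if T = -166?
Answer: 229/3795 ≈ 0.060343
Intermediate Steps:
k(J, f) = (-292 + J)/(f + J*f)
-k(T, -46) = -(-292 - 166)/((-46)*(1 - 166)) = -(-1)*(-458)/(46*(-165)) = -(-1)*(-1)*(-458)/(46*165) = -1*(-229/3795) = 229/3795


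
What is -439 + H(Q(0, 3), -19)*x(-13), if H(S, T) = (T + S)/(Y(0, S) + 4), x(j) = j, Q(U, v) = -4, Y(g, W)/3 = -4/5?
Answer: -2017/8 ≈ -252.13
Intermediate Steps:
Y(g, W) = -12/5 (Y(g, W) = 3*(-4/5) = -12/5)
H(S, T) = 5*S/8 + 5*T/8 (H(S, T) = (T + S)/(-12/5 + 4) = (S + T)/(8/5) = (S + T)*(5/8) = 5*S/8 + 5*T/8)
-439 + H(Q(0, 3), -19)*x(-13) = -439 + ((5/8)*(-4) + (5/8)*(-19))*(-13) = -439 + (-5/2 - 95/8)*(-13) = -439 - 115/8*(-13) = -439 + 1495/8 = -2017/8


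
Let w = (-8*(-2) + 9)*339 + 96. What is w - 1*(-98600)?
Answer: 107171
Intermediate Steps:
w = 8571 (w = (16 + 9)*339 + 96 = 25*339 + 96 = 8475 + 96 = 8571)
w - 1*(-98600) = 8571 - 1*(-98600) = 8571 + 98600 = 107171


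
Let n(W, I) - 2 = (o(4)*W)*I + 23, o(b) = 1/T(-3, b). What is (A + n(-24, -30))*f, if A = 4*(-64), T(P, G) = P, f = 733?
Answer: -345243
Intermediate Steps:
A = -256
o(b) = -⅓ (o(b) = 1/(-3) = -⅓)
n(W, I) = 25 - I*W/3 (n(W, I) = 2 + ((-W/3)*I + 23) = 2 + (-I*W/3 + 23) = 2 + (23 - I*W/3) = 25 - I*W/3)
(A + n(-24, -30))*f = (-256 + (25 - ⅓*(-30)*(-24)))*733 = (-256 + (25 - 240))*733 = (-256 - 215)*733 = -471*733 = -345243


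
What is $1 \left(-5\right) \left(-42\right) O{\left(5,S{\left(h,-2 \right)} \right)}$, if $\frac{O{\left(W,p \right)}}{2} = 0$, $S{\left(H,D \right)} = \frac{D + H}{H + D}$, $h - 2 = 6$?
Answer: $0$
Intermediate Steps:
$h = 8$ ($h = 2 + 6 = 8$)
$S{\left(H,D \right)} = 1$ ($S{\left(H,D \right)} = \frac{D + H}{D + H} = 1$)
$O{\left(W,p \right)} = 0$ ($O{\left(W,p \right)} = 2 \cdot 0 = 0$)
$1 \left(-5\right) \left(-42\right) O{\left(5,S{\left(h,-2 \right)} \right)} = 1 \left(-5\right) \left(-42\right) 0 = \left(-5\right) \left(-42\right) 0 = 210 \cdot 0 = 0$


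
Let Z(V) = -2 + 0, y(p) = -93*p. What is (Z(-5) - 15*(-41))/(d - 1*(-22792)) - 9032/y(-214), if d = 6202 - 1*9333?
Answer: -82689113/195646611 ≈ -0.42265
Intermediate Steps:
d = -3131 (d = 6202 - 9333 = -3131)
Z(V) = -2
(Z(-5) - 15*(-41))/(d - 1*(-22792)) - 9032/y(-214) = (-2 - 15*(-41))/(-3131 - 1*(-22792)) - 9032/((-93*(-214))) = (-2 + 615)/(-3131 + 22792) - 9032/19902 = 613/19661 - 9032*1/19902 = 613*(1/19661) - 4516/9951 = 613/19661 - 4516/9951 = -82689113/195646611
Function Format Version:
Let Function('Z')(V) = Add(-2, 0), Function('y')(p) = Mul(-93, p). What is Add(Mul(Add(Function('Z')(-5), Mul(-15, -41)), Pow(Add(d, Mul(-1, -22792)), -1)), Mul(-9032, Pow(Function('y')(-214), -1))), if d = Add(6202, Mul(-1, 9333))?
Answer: Rational(-82689113, 195646611) ≈ -0.42265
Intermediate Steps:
d = -3131 (d = Add(6202, -9333) = -3131)
Function('Z')(V) = -2
Add(Mul(Add(Function('Z')(-5), Mul(-15, -41)), Pow(Add(d, Mul(-1, -22792)), -1)), Mul(-9032, Pow(Function('y')(-214), -1))) = Add(Mul(Add(-2, Mul(-15, -41)), Pow(Add(-3131, Mul(-1, -22792)), -1)), Mul(-9032, Pow(Mul(-93, -214), -1))) = Add(Mul(Add(-2, 615), Pow(Add(-3131, 22792), -1)), Mul(-9032, Pow(19902, -1))) = Add(Mul(613, Pow(19661, -1)), Mul(-9032, Rational(1, 19902))) = Add(Mul(613, Rational(1, 19661)), Rational(-4516, 9951)) = Add(Rational(613, 19661), Rational(-4516, 9951)) = Rational(-82689113, 195646611)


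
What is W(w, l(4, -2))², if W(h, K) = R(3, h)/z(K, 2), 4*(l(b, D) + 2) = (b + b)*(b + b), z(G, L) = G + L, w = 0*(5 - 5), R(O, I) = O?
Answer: 9/256 ≈ 0.035156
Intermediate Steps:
w = 0 (w = 0*0 = 0)
l(b, D) = -2 + b² (l(b, D) = -2 + ((b + b)*(b + b))/4 = -2 + ((2*b)*(2*b))/4 = -2 + (4*b²)/4 = -2 + b²)
W(h, K) = 3/(2 + K) (W(h, K) = 3/(K + 2) = 3/(2 + K))
W(w, l(4, -2))² = (3/(2 + (-2 + 4²)))² = (3/(2 + (-2 + 16)))² = (3/(2 + 14))² = (3/16)² = 9/256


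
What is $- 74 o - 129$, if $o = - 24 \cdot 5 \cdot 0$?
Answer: $-129$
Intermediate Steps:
$o = 0$ ($o = \left(-24\right) 0 = 0$)
$- 74 o - 129 = \left(-74\right) 0 - 129 = 0 - 129 = -129$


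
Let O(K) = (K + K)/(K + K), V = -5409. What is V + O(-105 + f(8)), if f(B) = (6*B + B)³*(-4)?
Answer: -5408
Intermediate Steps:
f(B) = -1372*B³ (f(B) = (7*B)³*(-4) = (343*B³)*(-4) = -1372*B³)
O(K) = 1 (O(K) = (2*K)/((2*K)) = (2*K)*(1/(2*K)) = 1)
V + O(-105 + f(8)) = -5409 + 1 = -5408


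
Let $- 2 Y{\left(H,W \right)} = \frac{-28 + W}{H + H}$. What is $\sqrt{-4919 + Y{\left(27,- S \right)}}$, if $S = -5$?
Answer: $\frac{i \sqrt{1593687}}{18} \approx 70.134 i$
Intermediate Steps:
$Y{\left(H,W \right)} = - \frac{-28 + W}{4 H}$ ($Y{\left(H,W \right)} = - \frac{\left(-28 + W\right) \frac{1}{H + H}}{2} = - \frac{\left(-28 + W\right) \frac{1}{2 H}}{2} = - \frac{\frac{1}{2} \frac{1}{H} \left(-28 + W\right)}{2} = - \frac{-28 + W}{4 H}$)
$\sqrt{-4919 + Y{\left(27,- S \right)}} = \sqrt{-4919 + \frac{28 - \left(-1\right) \left(-5\right)}{4 \cdot 27}} = \sqrt{-4919 + \frac{1}{4} \cdot \frac{1}{27} \left(28 - 5\right)} = \sqrt{-4919 + \frac{1}{4} \cdot \frac{1}{27} \cdot 23} = \sqrt{-4919 + \frac{23}{108}} = \sqrt{- \frac{531229}{108}} = \frac{i \sqrt{1593687}}{18}$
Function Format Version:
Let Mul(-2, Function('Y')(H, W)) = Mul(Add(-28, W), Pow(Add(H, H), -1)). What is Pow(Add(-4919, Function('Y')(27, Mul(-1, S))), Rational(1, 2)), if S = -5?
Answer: Mul(Rational(1, 18), I, Pow(1593687, Rational(1, 2))) ≈ Mul(70.134, I)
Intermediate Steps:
Function('Y')(H, W) = Mul(Rational(-1, 4), Pow(H, -1), Add(-28, W)) (Function('Y')(H, W) = Mul(Rational(-1, 2), Mul(Add(-28, W), Pow(Add(H, H), -1))) = Mul(Rational(-1, 2), Mul(Add(-28, W), Pow(Mul(2, H), -1))) = Mul(Rational(-1, 2), Mul(Add(-28, W), Mul(Rational(1, 2), Pow(H, -1)))) = Mul(Rational(-1, 2), Mul(Rational(1, 2), Pow(H, -1), Add(-28, W))) = Mul(Rational(-1, 4), Pow(H, -1), Add(-28, W)))
Pow(Add(-4919, Function('Y')(27, Mul(-1, S))), Rational(1, 2)) = Pow(Add(-4919, Mul(Rational(1, 4), Pow(27, -1), Add(28, Mul(-1, Mul(-1, -5))))), Rational(1, 2)) = Pow(Add(-4919, Mul(Rational(1, 4), Rational(1, 27), Add(28, Mul(-1, 5)))), Rational(1, 2)) = Pow(Add(-4919, Mul(Rational(1, 4), Rational(1, 27), Add(28, -5))), Rational(1, 2)) = Pow(Add(-4919, Mul(Rational(1, 4), Rational(1, 27), 23)), Rational(1, 2)) = Pow(Add(-4919, Rational(23, 108)), Rational(1, 2)) = Pow(Rational(-531229, 108), Rational(1, 2)) = Mul(Rational(1, 18), I, Pow(1593687, Rational(1, 2)))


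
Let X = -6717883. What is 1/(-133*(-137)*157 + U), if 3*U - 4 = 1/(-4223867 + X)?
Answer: 32825250/93903137966249 ≈ 3.4957e-7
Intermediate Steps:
U = 43766999/32825250 (U = 4/3 + 1/(3*(-4223867 - 6717883)) = 4/3 + (⅓)/(-10941750) = 4/3 + (⅓)*(-1/10941750) = 4/3 - 1/32825250 = 43766999/32825250 ≈ 1.3333)
1/(-133*(-137)*157 + U) = 1/(-133*(-137)*157 + 43766999/32825250) = 1/(18221*157 + 43766999/32825250) = 1/(2860697 + 43766999/32825250) = 1/(93903137966249/32825250) = 32825250/93903137966249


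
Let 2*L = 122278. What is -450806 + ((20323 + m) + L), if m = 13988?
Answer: -355356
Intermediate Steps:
L = 61139 (L = (½)*122278 = 61139)
-450806 + ((20323 + m) + L) = -450806 + ((20323 + 13988) + 61139) = -450806 + (34311 + 61139) = -450806 + 95450 = -355356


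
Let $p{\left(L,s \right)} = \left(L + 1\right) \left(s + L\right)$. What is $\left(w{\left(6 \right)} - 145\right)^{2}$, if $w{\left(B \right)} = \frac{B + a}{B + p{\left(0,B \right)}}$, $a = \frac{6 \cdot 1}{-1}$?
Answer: $21025$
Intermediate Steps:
$a = -6$ ($a = 6 \left(-1\right) = -6$)
$p{\left(L,s \right)} = \left(1 + L\right) \left(L + s\right)$
$w{\left(B \right)} = \frac{-6 + B}{2 B}$ ($w{\left(B \right)} = \frac{B - 6}{B + \left(0 + B + 0^{2} + 0 B\right)} = \frac{-6 + B}{B + \left(0 + B + 0 + 0\right)} = \frac{-6 + B}{B + B} = \frac{-6 + B}{2 B}$)
$\left(w{\left(6 \right)} - 145\right)^{2} = \left(\frac{-6 + 6}{2 \cdot 6} - 145\right)^{2} = \left(\frac{1}{2} \cdot \frac{1}{6} \cdot 0 - 145\right)^{2} = \left(0 - 145\right)^{2} = \left(-145\right)^{2} = 21025$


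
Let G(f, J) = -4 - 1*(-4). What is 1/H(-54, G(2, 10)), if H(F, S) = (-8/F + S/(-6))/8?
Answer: 54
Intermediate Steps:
G(f, J) = 0 (G(f, J) = -4 + 4 = 0)
H(F, S) = -1/F - S/48 (H(F, S) = (-8/F + S*(-1/6))*(1/8) = (-8/F - S/6)*(1/8) = -1/F - S/48)
1/H(-54, G(2, 10)) = 1/(-1/(-54) - 1/48*0) = 1/(-1*(-1/54) + 0) = 1/(1/54 + 0) = 1/(1/54) = 54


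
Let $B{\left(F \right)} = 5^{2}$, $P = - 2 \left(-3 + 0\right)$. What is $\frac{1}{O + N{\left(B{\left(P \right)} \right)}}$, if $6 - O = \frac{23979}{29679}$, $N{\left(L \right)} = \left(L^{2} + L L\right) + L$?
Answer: $\frac{9893}{12664940} \approx 0.00078113$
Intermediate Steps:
$P = 6$ ($P = \left(-2\right) \left(-3\right) = 6$)
$B{\left(F \right)} = 25$
$N{\left(L \right)} = L + 2 L^{2}$ ($N{\left(L \right)} = \left(L^{2} + L^{2}\right) + L = 2 L^{2} + L = L + 2 L^{2}$)
$O = \frac{51365}{9893}$ ($O = 6 - \frac{23979}{29679} = 6 - 23979 \cdot \frac{1}{29679} = 6 - \frac{7993}{9893} = \frac{51365}{9893} \approx 5.1921$)
$\frac{1}{O + N{\left(B{\left(P \right)} \right)}} = \frac{1}{\frac{51365}{9893} + 25 \left(1 + 2 \cdot 25\right)} = \frac{1}{\frac{51365}{9893} + 25 \left(1 + 50\right)} = \frac{1}{\frac{51365}{9893} + 25 \cdot 51} = \frac{1}{\frac{51365}{9893} + 1275} = \frac{1}{\frac{12664940}{9893}} = \frac{9893}{12664940}$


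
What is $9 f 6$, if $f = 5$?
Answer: $270$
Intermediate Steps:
$9 f 6 = 9 \cdot 5 \cdot 6 = 45 \cdot 6 = 270$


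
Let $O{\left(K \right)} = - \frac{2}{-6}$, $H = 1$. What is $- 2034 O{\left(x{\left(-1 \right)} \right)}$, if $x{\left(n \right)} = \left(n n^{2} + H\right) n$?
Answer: $-678$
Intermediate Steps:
$x{\left(n \right)} = n \left(1 + n^{3}\right)$ ($x{\left(n \right)} = \left(n n^{2} + 1\right) n = \left(n^{3} + 1\right) n = \left(1 + n^{3}\right) n = n \left(1 + n^{3}\right)$)
$O{\left(K \right)} = \frac{1}{3}$ ($O{\left(K \right)} = \left(-2\right) \left(- \frac{1}{6}\right) = \frac{1}{3}$)
$- 2034 O{\left(x{\left(-1 \right)} \right)} = \left(-2034\right) \frac{1}{3} = -678$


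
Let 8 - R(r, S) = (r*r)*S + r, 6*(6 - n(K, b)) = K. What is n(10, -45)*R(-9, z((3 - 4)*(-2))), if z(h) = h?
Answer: -1885/3 ≈ -628.33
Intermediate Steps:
n(K, b) = 6 - K/6
R(r, S) = 8 - r - S*r² (R(r, S) = 8 - ((r*r)*S + r) = 8 - (r²*S + r) = 8 - (S*r² + r) = 8 - (r + S*r²) = 8 + (-r - S*r²) = 8 - r - S*r²)
n(10, -45)*R(-9, z((3 - 4)*(-2))) = (6 - ⅙*10)*(8 - 1*(-9) - 1*(3 - 4)*(-2)*(-9)²) = (6 - 5/3)*(8 + 9 - 1*(-1*(-2))*81) = 13*(8 + 9 - 1*2*81)/3 = 13*(8 + 9 - 162)/3 = (13/3)*(-145) = -1885/3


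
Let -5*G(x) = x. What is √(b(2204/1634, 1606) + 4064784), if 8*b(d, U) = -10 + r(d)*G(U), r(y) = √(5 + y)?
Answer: √(751578330475 - 172645*√11739)/430 ≈ 2016.1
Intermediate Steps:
G(x) = -x/5
b(d, U) = -5/4 - U*√(5 + d)/40 (b(d, U) = (-10 + √(5 + d)*(-U/5))/8 = (-10 - U*√(5 + d)/5)/8 = -5/4 - U*√(5 + d)/40)
√(b(2204/1634, 1606) + 4064784) = √((-5/4 - 1/40*1606*√(5 + 2204/1634)) + 4064784) = √((-5/4 - 1/40*1606*√(5 + 2204*(1/1634))) + 4064784) = √((-5/4 - 1/40*1606*√(5 + 58/43)) + 4064784) = √((-5/4 - 1/40*1606*√(273/43)) + 4064784) = √((-5/4 - 1/40*1606*√11739/43) + 4064784) = √((-5/4 - 803*√11739/860) + 4064784) = √(16259131/4 - 803*√11739/860)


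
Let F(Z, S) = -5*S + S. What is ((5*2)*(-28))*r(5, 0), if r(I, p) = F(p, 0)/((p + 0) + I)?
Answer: 0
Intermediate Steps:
F(Z, S) = -4*S
r(I, p) = 0 (r(I, p) = (-4*0)/((p + 0) + I) = 0/(p + I) = 0/(I + p) = 0)
((5*2)*(-28))*r(5, 0) = ((5*2)*(-28))*0 = (10*(-28))*0 = -280*0 = 0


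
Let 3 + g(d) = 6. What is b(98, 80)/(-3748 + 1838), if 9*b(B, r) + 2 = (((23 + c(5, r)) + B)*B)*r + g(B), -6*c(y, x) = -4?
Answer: -2861603/51570 ≈ -55.490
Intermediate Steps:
c(y, x) = ⅔ (c(y, x) = -⅙*(-4) = ⅔)
g(d) = 3 (g(d) = -3 + 6 = 3)
b(B, r) = ⅑ + B*r*(71/3 + B)/9 (b(B, r) = -2/9 + ((((23 + ⅔) + B)*B)*r + 3)/9 = -2/9 + (((71/3 + B)*B)*r + 3)/9 = -2/9 + ((B*(71/3 + B))*r + 3)/9 = -2/9 + (B*r*(71/3 + B) + 3)/9 = -2/9 + (3 + B*r*(71/3 + B))/9 = -2/9 + (⅓ + B*r*(71/3 + B)/9) = ⅑ + B*r*(71/3 + B)/9)
b(98, 80)/(-3748 + 1838) = (⅑ + (⅑)*80*98² + (71/27)*98*80)/(-3748 + 1838) = (⅑ + (⅑)*80*9604 + 556640/27)/(-1910) = (⅑ + 768320/9 + 556640/27)*(-1/1910) = (2861603/27)*(-1/1910) = -2861603/51570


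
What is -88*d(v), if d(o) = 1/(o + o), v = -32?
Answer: 11/8 ≈ 1.3750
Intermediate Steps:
d(o) = 1/(2*o)
-88*d(v) = -44/(-32) = -44*(-1)/32 = -88*(-1/64) = 11/8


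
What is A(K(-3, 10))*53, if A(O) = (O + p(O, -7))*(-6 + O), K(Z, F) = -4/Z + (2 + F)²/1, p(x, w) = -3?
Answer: 9459758/9 ≈ 1.0511e+6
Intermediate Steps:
K(Z, F) = (2 + F)² - 4/Z (K(Z, F) = -4/Z + (2 + F)²*1 = -4/Z + (2 + F)² = (2 + F)² - 4/Z)
A(O) = (-6 + O)*(-3 + O) (A(O) = (O - 3)*(-6 + O) = (-3 + O)*(-6 + O) = (-6 + O)*(-3 + O))
A(K(-3, 10))*53 = (18 + ((2 + 10)² - 4/(-3))² - 9*((2 + 10)² - 4/(-3)))*53 = (18 + (12² - 4*(-⅓))² - 9*(12² - 4*(-⅓)))*53 = (18 + (144 + 4/3)² - 9*(144 + 4/3))*53 = (18 + (436/3)² - 9*436/3)*53 = (18 + 190096/9 - 1308)*53 = (178486/9)*53 = 9459758/9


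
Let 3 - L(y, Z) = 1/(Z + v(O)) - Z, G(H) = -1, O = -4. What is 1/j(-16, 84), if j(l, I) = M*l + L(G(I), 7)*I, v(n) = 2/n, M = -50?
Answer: 13/21152 ≈ 0.00061460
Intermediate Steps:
L(y, Z) = 3 + Z - 1/(-½ + Z) (L(y, Z) = 3 - (1/(Z + 2/(-4)) - Z) = 3 - (1/(Z + 2*(-¼)) - Z) = 3 - (1/(Z - ½) - Z) = 3 - (1/(-½ + Z) - Z) = 3 + (Z - 1/(-½ + Z)) = 3 + Z - 1/(-½ + Z))
j(l, I) = -50*l + 128*I/13 (j(l, I) = -50*l + ((-5 + 2*7² + 5*7)/(-1 + 2*7))*I = -50*l + ((-5 + 2*49 + 35)/(-1 + 14))*I = -50*l + ((-5 + 98 + 35)/13)*I = -50*l + ((1/13)*128)*I = -50*l + 128*I/13)
1/j(-16, 84) = 1/(-50*(-16) + (128/13)*84) = 1/(800 + 10752/13) = 1/(21152/13) = 13/21152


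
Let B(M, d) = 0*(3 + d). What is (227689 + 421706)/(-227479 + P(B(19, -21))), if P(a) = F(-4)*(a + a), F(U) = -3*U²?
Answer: -649395/227479 ≈ -2.8547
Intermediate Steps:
B(M, d) = 0
P(a) = -96*a (P(a) = (-3*(-4)²)*(a + a) = (-3*16)*(2*a) = -96*a)
(227689 + 421706)/(-227479 + P(B(19, -21))) = (227689 + 421706)/(-227479 - 96*0) = 649395/(-227479 + 0) = 649395/(-227479) = 649395*(-1/227479) = -649395/227479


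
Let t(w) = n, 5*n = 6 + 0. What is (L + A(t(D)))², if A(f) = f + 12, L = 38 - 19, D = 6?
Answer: 25921/25 ≈ 1036.8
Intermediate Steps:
n = 6/5 (n = (6 + 0)/5 = (⅕)*6 = 6/5 ≈ 1.2000)
t(w) = 6/5
L = 19
A(f) = 12 + f
(L + A(t(D)))² = (19 + (12 + 6/5))² = (19 + 66/5)² = (161/5)² = 25921/25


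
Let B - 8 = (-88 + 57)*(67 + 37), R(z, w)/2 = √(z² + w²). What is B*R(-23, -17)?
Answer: -6432*√818 ≈ -1.8396e+5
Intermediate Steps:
R(z, w) = 2*√(w² + z²) (R(z, w) = 2*√(z² + w²) = 2*√(w² + z²))
B = -3216 (B = 8 + (-88 + 57)*(67 + 37) = 8 - 31*104 = 8 - 3224 = -3216)
B*R(-23, -17) = -6432*√((-17)² + (-23)²) = -6432*√(289 + 529) = -6432*√818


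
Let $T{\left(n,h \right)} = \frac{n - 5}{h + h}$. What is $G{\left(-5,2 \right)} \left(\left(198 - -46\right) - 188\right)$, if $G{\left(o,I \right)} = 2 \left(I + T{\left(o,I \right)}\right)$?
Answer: $-56$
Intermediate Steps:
$T{\left(n,h \right)} = \frac{-5 + n}{2 h}$
$G{\left(o,I \right)} = 2 I + \frac{-5 + o}{I}$ ($G{\left(o,I \right)} = 2 \left(I + \frac{-5 + o}{2 I}\right) = 2 I + \frac{-5 + o}{I}$)
$G{\left(-5,2 \right)} \left(\left(198 - -46\right) - 188\right) = \frac{-5 - 5 + 2 \cdot 2^{2}}{2} \left(\left(198 - -46\right) - 188\right) = \frac{-5 - 5 + 2 \cdot 4}{2} \left(\left(198 + 46\right) - 188\right) = \frac{-5 - 5 + 8}{2} \left(244 - 188\right) = \frac{1}{2} \left(-2\right) 56 = \left(-1\right) 56 = -56$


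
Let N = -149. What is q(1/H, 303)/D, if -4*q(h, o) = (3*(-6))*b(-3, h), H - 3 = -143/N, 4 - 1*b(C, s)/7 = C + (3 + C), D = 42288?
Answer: 147/28192 ≈ 0.0052142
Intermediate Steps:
b(C, s) = 7 - 14*C (b(C, s) = 28 - 7*(C + (3 + C)) = 28 - 7*(3 + 2*C) = 28 + (-21 - 14*C) = 7 - 14*C)
H = 590/149 (H = 3 - 143/(-149) = 3 - 143*(-1/149) = 3 + 143/149 = 590/149 ≈ 3.9597)
q(h, o) = 441/2 (q(h, o) = -3*(-6)*(7 - 14*(-3))/4 = -(-9)*(7 + 42)/2 = -(-9)*49/2 = -¼*(-882) = 441/2)
q(1/H, 303)/D = (441/2)/42288 = (441/2)*(1/42288) = 147/28192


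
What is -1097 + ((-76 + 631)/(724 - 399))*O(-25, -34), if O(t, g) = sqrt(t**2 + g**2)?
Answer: -1097 + 111*sqrt(1781)/65 ≈ -1024.9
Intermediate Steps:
O(t, g) = sqrt(g**2 + t**2)
-1097 + ((-76 + 631)/(724 - 399))*O(-25, -34) = -1097 + ((-76 + 631)/(724 - 399))*sqrt((-34)**2 + (-25)**2) = -1097 + (555/325)*sqrt(1156 + 625) = -1097 + (555*(1/325))*sqrt(1781) = -1097 + 111*sqrt(1781)/65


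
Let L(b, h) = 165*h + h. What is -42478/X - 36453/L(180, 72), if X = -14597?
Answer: -8135795/58154448 ≈ -0.13990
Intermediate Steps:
L(b, h) = 166*h
-42478/X - 36453/L(180, 72) = -42478/(-14597) - 36453/(166*72) = -42478*(-1/14597) - 36453/11952 = 42478/14597 - 36453*1/11952 = 42478/14597 - 12151/3984 = -8135795/58154448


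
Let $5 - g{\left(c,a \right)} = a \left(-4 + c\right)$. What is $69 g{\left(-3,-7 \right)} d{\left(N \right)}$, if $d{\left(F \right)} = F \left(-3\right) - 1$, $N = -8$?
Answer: $-69828$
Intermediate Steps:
$g{\left(c,a \right)} = 5 - a \left(-4 + c\right)$
$d{\left(F \right)} = -1 - 3 F$ ($d{\left(F \right)} = - 3 F - 1 = -1 - 3 F$)
$69 g{\left(-3,-7 \right)} d{\left(N \right)} = 69 \left(5 + 4 \left(-7\right) - \left(-7\right) \left(-3\right)\right) \left(-1 - -24\right) = 69 \left(5 - 28 - 21\right) \left(-1 + 24\right) = 69 \left(-44\right) 23 = \left(-3036\right) 23 = -69828$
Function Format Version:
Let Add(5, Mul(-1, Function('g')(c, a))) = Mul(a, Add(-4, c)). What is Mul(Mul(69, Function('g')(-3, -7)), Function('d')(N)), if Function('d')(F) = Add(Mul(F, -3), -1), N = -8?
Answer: -69828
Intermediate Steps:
Function('g')(c, a) = Add(5, Mul(-1, a, Add(-4, c))) (Function('g')(c, a) = Add(5, Mul(-1, Mul(a, Add(-4, c)))) = Add(5, Mul(-1, a, Add(-4, c))))
Function('d')(F) = Add(-1, Mul(-3, F)) (Function('d')(F) = Add(Mul(-3, F), -1) = Add(-1, Mul(-3, F)))
Mul(Mul(69, Function('g')(-3, -7)), Function('d')(N)) = Mul(Mul(69, Add(5, Mul(4, -7), Mul(-1, -7, -3))), Add(-1, Mul(-3, -8))) = Mul(Mul(69, Add(5, -28, -21)), Add(-1, 24)) = Mul(Mul(69, -44), 23) = Mul(-3036, 23) = -69828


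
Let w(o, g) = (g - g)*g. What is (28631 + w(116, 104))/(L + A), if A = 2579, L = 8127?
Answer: 28631/10706 ≈ 2.6743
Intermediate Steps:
w(o, g) = 0 (w(o, g) = 0*g = 0)
(28631 + w(116, 104))/(L + A) = (28631 + 0)/(8127 + 2579) = 28631/10706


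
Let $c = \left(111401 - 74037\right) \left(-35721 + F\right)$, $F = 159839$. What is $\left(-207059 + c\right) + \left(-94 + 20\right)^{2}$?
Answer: $4637343369$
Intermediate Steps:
$c = 4637544952$ ($c = \left(111401 - 74037\right) \left(-35721 + 159839\right) = 37364 \cdot 124118 = 4637544952$)
$\left(-207059 + c\right) + \left(-94 + 20\right)^{2} = \left(-207059 + 4637544952\right) + \left(-94 + 20\right)^{2} = 4637337893 + \left(-74\right)^{2} = 4637337893 + 5476 = 4637343369$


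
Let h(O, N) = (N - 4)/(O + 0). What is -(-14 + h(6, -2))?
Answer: 15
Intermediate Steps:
h(O, N) = (-4 + N)/O
-(-14 + h(6, -2)) = -(-14 + (-4 - 2)/6) = -(-14 + (⅙)*(-6)) = -(-14 - 1) = -1*(-15) = 15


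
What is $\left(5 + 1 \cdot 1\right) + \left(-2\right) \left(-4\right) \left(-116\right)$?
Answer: $-922$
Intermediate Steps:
$\left(5 + 1 \cdot 1\right) + \left(-2\right) \left(-4\right) \left(-116\right) = \left(5 + 1\right) + 8 \left(-116\right) = 6 - 928 = -922$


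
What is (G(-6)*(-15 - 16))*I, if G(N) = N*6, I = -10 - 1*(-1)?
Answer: -10044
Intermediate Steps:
I = -9 (I = -10 + 1 = -9)
G(N) = 6*N
(G(-6)*(-15 - 16))*I = ((6*(-6))*(-15 - 16))*(-9) = -36*(-31)*(-9) = 1116*(-9) = -10044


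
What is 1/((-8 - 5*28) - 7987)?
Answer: -1/8135 ≈ -0.00012293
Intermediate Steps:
1/((-8 - 5*28) - 7987) = 1/((-8 - 140) - 7987) = 1/(-148 - 7987) = 1/(-8135) = -1/8135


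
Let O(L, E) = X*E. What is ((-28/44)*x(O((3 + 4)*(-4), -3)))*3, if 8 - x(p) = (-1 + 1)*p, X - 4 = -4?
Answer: -168/11 ≈ -15.273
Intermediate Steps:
X = 0 (X = 4 - 4 = 0)
O(L, E) = 0 (O(L, E) = 0*E = 0)
x(p) = 8 (x(p) = 8 - (-1 + 1)*p = 8 - 0*p = 8 - 1*0 = 8 + 0 = 8)
((-28/44)*x(O((3 + 4)*(-4), -3)))*3 = (-28/44*8)*3 = (-28*1/44*8)*3 = -7/11*8*3 = -56/11*3 = -168/11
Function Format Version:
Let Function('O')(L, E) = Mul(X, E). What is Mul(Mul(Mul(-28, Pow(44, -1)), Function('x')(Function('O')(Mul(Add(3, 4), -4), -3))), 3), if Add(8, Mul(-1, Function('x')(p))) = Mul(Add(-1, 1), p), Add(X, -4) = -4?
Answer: Rational(-168, 11) ≈ -15.273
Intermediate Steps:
X = 0 (X = Add(4, -4) = 0)
Function('O')(L, E) = 0 (Function('O')(L, E) = Mul(0, E) = 0)
Function('x')(p) = 8 (Function('x')(p) = Add(8, Mul(-1, Mul(Add(-1, 1), p))) = Add(8, Mul(-1, Mul(0, p))) = Add(8, Mul(-1, 0)) = Add(8, 0) = 8)
Mul(Mul(Mul(-28, Pow(44, -1)), Function('x')(Function('O')(Mul(Add(3, 4), -4), -3))), 3) = Mul(Mul(Mul(-28, Pow(44, -1)), 8), 3) = Mul(Mul(Mul(-28, Rational(1, 44)), 8), 3) = Mul(Mul(Rational(-7, 11), 8), 3) = Mul(Rational(-56, 11), 3) = Rational(-168, 11)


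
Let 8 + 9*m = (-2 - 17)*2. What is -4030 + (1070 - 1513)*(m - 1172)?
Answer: 4656872/9 ≈ 5.1743e+5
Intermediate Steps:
m = -46/9 (m = -8/9 + ((-2 - 17)*2)/9 = -8/9 + (-19*2)/9 = -8/9 + (⅑)*(-38) = -8/9 - 38/9 = -46/9 ≈ -5.1111)
-4030 + (1070 - 1513)*(m - 1172) = -4030 + (1070 - 1513)*(-46/9 - 1172) = -4030 - 443*(-10594/9) = -4030 + 4693142/9 = 4656872/9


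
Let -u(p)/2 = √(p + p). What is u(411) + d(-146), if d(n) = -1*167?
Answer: -167 - 2*√822 ≈ -224.34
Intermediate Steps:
u(p) = -2*√2*√p (u(p) = -2*√(p + p) = -2*√2*√p)
d(n) = -167
u(411) + d(-146) = -2*√2*√411 - 167 = -2*√822 - 167 = -167 - 2*√822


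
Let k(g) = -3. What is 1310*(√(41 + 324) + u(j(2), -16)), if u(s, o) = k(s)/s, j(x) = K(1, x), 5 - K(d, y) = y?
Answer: -1310 + 1310*√365 ≈ 23718.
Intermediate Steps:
K(d, y) = 5 - y
j(x) = 5 - x
u(s, o) = -3/s
1310*(√(41 + 324) + u(j(2), -16)) = 1310*(√(41 + 324) - 3/(5 - 1*2)) = 1310*(√365 - 3/(5 - 2)) = 1310*(√365 - 3/3) = 1310*(√365 - 3*⅓) = 1310*(√365 - 1) = 1310*(-1 + √365) = -1310 + 1310*√365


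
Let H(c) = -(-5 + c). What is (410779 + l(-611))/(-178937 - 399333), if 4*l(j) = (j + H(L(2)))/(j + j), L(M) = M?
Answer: -50197209/70664594 ≈ -0.71036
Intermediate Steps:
H(c) = 5 - c
l(j) = (3 + j)/(8*j) (l(j) = ((j + (5 - 1*2))/(j + j))/4 = ((j + (5 - 2))/((2*j)))/4 = ((j + 3)*(1/(2*j)))/4 = ((3 + j)*(1/(2*j)))/4 = ((3 + j)/(2*j))/4 = (3 + j)/(8*j))
(410779 + l(-611))/(-178937 - 399333) = (410779 + (1/8)*(3 - 611)/(-611))/(-178937 - 399333) = (410779 + (1/8)*(-1/611)*(-608))/(-578270) = (410779 + 76/611)*(-1/578270) = (250986045/611)*(-1/578270) = -50197209/70664594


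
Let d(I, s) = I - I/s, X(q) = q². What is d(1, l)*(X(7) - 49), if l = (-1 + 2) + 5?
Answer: 0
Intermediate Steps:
l = 6 (l = 1 + 5 = 6)
d(I, s) = I - I/s
d(1, l)*(X(7) - 49) = (1 - 1*1/6)*(7² - 49) = (1 - 1*1*⅙)*(49 - 49) = (1 - ⅙)*0 = (⅚)*0 = 0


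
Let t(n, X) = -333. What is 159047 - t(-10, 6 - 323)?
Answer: 159380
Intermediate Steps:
159047 - t(-10, 6 - 323) = 159047 - 1*(-333) = 159047 + 333 = 159380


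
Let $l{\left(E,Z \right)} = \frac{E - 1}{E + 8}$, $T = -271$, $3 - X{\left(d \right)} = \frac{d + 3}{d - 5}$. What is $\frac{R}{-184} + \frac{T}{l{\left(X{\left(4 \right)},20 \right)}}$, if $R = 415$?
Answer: $- \frac{100143}{184} \approx -544.26$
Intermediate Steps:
$X{\left(d \right)} = 3 - \frac{3 + d}{-5 + d}$ ($X{\left(d \right)} = 3 - \frac{d + 3}{d - 5} = 3 - \frac{3 + d}{-5 + d}$)
$l{\left(E,Z \right)} = \frac{-1 + E}{8 + E}$
$\frac{R}{-184} + \frac{T}{l{\left(X{\left(4 \right)},20 \right)}} = \frac{415}{-184} - \frac{271}{\frac{1}{8 + \frac{2 \left(-9 + 4\right)}{-5 + 4}} \left(-1 + \frac{2 \left(-9 + 4\right)}{-5 + 4}\right)} = 415 \left(- \frac{1}{184}\right) - \frac{271}{\frac{1}{8 + 2 \frac{1}{-1} \left(-5\right)} \left(-1 + 2 \frac{1}{-1} \left(-5\right)\right)} = - \frac{415}{184} - \frac{271}{\frac{1}{8 + 2 \left(-1\right) \left(-5\right)} \left(-1 + 2 \left(-1\right) \left(-5\right)\right)} = - \frac{415}{184} - \frac{271}{\frac{1}{8 + 10} \left(-1 + 10\right)} = - \frac{415}{184} - \frac{271}{\frac{1}{18} \cdot 9} = - \frac{415}{184} - 271 \frac{1}{\frac{1}{2}} = - \frac{415}{184} - 542 = - \frac{100143}{184}$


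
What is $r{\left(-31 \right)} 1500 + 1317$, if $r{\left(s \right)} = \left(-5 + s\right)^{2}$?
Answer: $1945317$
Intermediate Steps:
$r{\left(-31 \right)} 1500 + 1317 = \left(-5 - 31\right)^{2} \cdot 1500 + 1317 = \left(-36\right)^{2} \cdot 1500 + 1317 = 1296 \cdot 1500 + 1317 = 1944000 + 1317 = 1945317$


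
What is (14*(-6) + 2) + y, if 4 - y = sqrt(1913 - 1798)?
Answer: -78 - sqrt(115) ≈ -88.724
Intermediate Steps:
y = 4 - sqrt(115) (y = 4 - sqrt(1913 - 1798) = 4 - sqrt(115) ≈ -6.7238)
(14*(-6) + 2) + y = (14*(-6) + 2) + (4 - sqrt(115)) = (-84 + 2) + (4 - sqrt(115)) = -82 + (4 - sqrt(115)) = -78 - sqrt(115)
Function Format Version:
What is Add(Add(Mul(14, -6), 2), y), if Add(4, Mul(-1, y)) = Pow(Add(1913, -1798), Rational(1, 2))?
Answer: Add(-78, Mul(-1, Pow(115, Rational(1, 2)))) ≈ -88.724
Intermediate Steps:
y = Add(4, Mul(-1, Pow(115, Rational(1, 2)))) (y = Add(4, Mul(-1, Pow(Add(1913, -1798), Rational(1, 2)))) = Add(4, Mul(-1, Pow(115, Rational(1, 2)))) ≈ -6.7238)
Add(Add(Mul(14, -6), 2), y) = Add(Add(Mul(14, -6), 2), Add(4, Mul(-1, Pow(115, Rational(1, 2))))) = Add(Add(-84, 2), Add(4, Mul(-1, Pow(115, Rational(1, 2))))) = Add(-82, Add(4, Mul(-1, Pow(115, Rational(1, 2))))) = Add(-78, Mul(-1, Pow(115, Rational(1, 2))))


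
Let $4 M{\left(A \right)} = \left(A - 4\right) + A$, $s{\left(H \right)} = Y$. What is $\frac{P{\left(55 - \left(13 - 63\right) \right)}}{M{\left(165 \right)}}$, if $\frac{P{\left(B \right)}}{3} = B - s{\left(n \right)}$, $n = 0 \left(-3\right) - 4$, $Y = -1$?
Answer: $\frac{636}{163} \approx 3.9018$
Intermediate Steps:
$n = -4$ ($n = 0 - 4 = -4$)
$s{\left(H \right)} = -1$
$M{\left(A \right)} = -1 + \frac{A}{2}$ ($M{\left(A \right)} = \frac{\left(A - 4\right) + A}{4} = \frac{\left(-4 + A\right) + A}{4} = \frac{-4 + 2 A}{4} = -1 + \frac{A}{2}$)
$P{\left(B \right)} = 3 + 3 B$ ($P{\left(B \right)} = 3 \left(B - -1\right) = 3 \left(B + 1\right) = 3 \left(1 + B\right) = 3 + 3 B$)
$\frac{P{\left(55 - \left(13 - 63\right) \right)}}{M{\left(165 \right)}} = \frac{3 + 3 \left(55 - \left(13 - 63\right)\right)}{-1 + \frac{1}{2} \cdot 165} = \frac{3 + 3 \left(55 - \left(13 - 63\right)\right)}{-1 + \frac{165}{2}} = \frac{3 + 3 \left(55 - -50\right)}{\frac{163}{2}} = \left(3 + 3 \left(55 + 50\right)\right) \frac{2}{163} = \left(3 + 3 \cdot 105\right) \frac{2}{163} = \left(3 + 315\right) \frac{2}{163} = 318 \cdot \frac{2}{163} = \frac{636}{163}$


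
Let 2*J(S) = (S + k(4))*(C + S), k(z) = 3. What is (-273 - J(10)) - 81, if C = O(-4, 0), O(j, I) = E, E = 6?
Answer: -458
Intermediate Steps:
O(j, I) = 6
C = 6
J(S) = (3 + S)*(6 + S)/2 (J(S) = ((S + 3)*(6 + S))/2 = ((3 + S)*(6 + S))/2 = (3 + S)*(6 + S)/2)
(-273 - J(10)) - 81 = (-273 - (9 + (1/2)*10**2 + (9/2)*10)) - 81 = (-273 - (9 + (1/2)*100 + 45)) - 81 = (-273 - (9 + 50 + 45)) - 81 = (-273 - 1*104) - 81 = (-273 - 104) - 81 = -377 - 81 = -458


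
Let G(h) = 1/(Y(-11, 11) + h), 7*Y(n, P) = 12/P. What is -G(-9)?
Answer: 77/681 ≈ 0.11307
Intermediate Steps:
Y(n, P) = 12/(7*P) (Y(n, P) = (12/P)/7 = 12/(7*P))
G(h) = 1/(12/77 + h) (G(h) = 1/((12/7)/11 + h) = 1/((12/7)*(1/11) + h) = 1/(12/77 + h))
-G(-9) = -77/(12 + 77*(-9)) = -77/(12 - 693) = -77/(-681) = -77*(-1)/681 = -1*(-77/681) = 77/681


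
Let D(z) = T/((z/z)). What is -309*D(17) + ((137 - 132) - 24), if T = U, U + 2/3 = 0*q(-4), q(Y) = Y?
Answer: 187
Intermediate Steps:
U = -⅔ (U = -⅔ + 0*(-4) = -⅔ + 0 = -⅔ ≈ -0.66667)
T = -⅔ ≈ -0.66667
D(z) = -⅔ (D(z) = -2/(3*(z/z)) = -⅔/1 = -⅔*1 = -⅔)
-309*D(17) + ((137 - 132) - 24) = -309*(-⅔) + ((137 - 132) - 24) = 206 + (5 - 24) = 206 - 19 = 187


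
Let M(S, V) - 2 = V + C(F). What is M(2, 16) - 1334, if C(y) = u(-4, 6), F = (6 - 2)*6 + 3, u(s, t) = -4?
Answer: -1320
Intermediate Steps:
F = 27 (F = 4*6 + 3 = 24 + 3 = 27)
C(y) = -4
M(S, V) = -2 + V (M(S, V) = 2 + (V - 4) = 2 + (-4 + V) = -2 + V)
M(2, 16) - 1334 = (-2 + 16) - 1334 = 14 - 1334 = -1320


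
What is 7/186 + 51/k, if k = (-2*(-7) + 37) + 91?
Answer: 2620/6603 ≈ 0.39679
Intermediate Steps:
k = 142 (k = (14 + 37) + 91 = 51 + 91 = 142)
7/186 + 51/k = 7/186 + 51/142 = 2620/6603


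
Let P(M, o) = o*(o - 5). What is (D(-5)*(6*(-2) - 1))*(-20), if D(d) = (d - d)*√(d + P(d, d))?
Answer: 0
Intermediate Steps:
P(M, o) = o*(-5 + o)
D(d) = 0 (D(d) = (d - d)*√(d + d*(-5 + d)) = 0*√(d + d*(-5 + d)) = 0)
(D(-5)*(6*(-2) - 1))*(-20) = (0*(6*(-2) - 1))*(-20) = (0*(-12 - 1))*(-20) = (0*(-13))*(-20) = 0*(-20) = 0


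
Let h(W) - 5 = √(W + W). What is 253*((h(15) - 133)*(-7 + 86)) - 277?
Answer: -2558613 + 19987*√30 ≈ -2.4491e+6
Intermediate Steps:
h(W) = 5 + √2*√W (h(W) = 5 + √(W + W) = 5 + √(2*W) = 5 + √2*√W)
253*((h(15) - 133)*(-7 + 86)) - 277 = 253*(((5 + √2*√15) - 133)*(-7 + 86)) - 277 = 253*(((5 + √30) - 133)*79) - 277 = 253*((-128 + √30)*79) - 277 = 253*(-10112 + 79*√30) - 277 = (-2558336 + 19987*√30) - 277 = -2558613 + 19987*√30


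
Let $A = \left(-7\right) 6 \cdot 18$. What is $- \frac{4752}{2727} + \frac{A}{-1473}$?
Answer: $- \frac{60964}{49591} \approx -1.2293$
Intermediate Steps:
$A = -756$ ($A = \left(-42\right) 18 = -756$)
$- \frac{4752}{2727} + \frac{A}{-1473} = - \frac{4752}{2727} - \frac{756}{-1473} = \left(-4752\right) \frac{1}{2727} - - \frac{252}{491} = - \frac{176}{101} + \frac{252}{491} = - \frac{60964}{49591}$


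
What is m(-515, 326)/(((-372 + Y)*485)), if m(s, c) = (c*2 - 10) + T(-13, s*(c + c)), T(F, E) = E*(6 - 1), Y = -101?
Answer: 1678258/229405 ≈ 7.3157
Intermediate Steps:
T(F, E) = 5*E (T(F, E) = E*5 = 5*E)
m(s, c) = -10 + 2*c + 10*c*s (m(s, c) = (c*2 - 10) + 5*(s*(c + c)) = (2*c - 10) + 5*(s*(2*c)) = (-10 + 2*c) + 5*(2*c*s) = (-10 + 2*c) + 10*c*s = -10 + 2*c + 10*c*s)
m(-515, 326)/(((-372 + Y)*485)) = (-10 + 2*326 + 10*326*(-515))/(((-372 - 101)*485)) = (-10 + 652 - 1678900)/((-473*485)) = -1678258/(-229405) = -1678258*(-1/229405) = 1678258/229405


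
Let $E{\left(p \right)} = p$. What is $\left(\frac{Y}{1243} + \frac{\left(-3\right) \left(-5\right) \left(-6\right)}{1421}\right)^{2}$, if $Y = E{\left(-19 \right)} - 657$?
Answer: $\frac{1150183321156}{3119826287809} \approx 0.36867$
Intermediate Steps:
$Y = -676$ ($Y = -19 - 657 = -676$)
$\left(\frac{Y}{1243} + \frac{\left(-3\right) \left(-5\right) \left(-6\right)}{1421}\right)^{2} = \left(- \frac{676}{1243} + \frac{\left(-3\right) \left(-5\right) \left(-6\right)}{1421}\right)^{2} = \left(\left(-676\right) \frac{1}{1243} + 15 \left(-6\right) \frac{1}{1421}\right)^{2} = \left(- \frac{676}{1243} - \frac{90}{1421}\right)^{2} = \left(- \frac{1072466}{1766303}\right)^{2} = \frac{1150183321156}{3119826287809}$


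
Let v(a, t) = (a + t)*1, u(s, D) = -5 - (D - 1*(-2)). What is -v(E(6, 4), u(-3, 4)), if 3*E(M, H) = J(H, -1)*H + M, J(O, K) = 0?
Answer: 9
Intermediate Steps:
u(s, D) = -7 - D (u(s, D) = -5 - (D + 2) = -5 - (2 + D) = -5 + (-2 - D) = -7 - D)
E(M, H) = M/3 (E(M, H) = (0*H + M)/3 = (0 + M)/3 = M/3)
v(a, t) = a + t
-v(E(6, 4), u(-3, 4)) = -((1/3)*6 + (-7 - 1*4)) = -(2 + (-7 - 4)) = -(2 - 11) = -1*(-9) = 9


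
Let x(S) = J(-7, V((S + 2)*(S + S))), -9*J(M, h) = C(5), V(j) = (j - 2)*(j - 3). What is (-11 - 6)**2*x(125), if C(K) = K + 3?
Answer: -2312/9 ≈ -256.89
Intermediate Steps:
C(K) = 3 + K
V(j) = (-3 + j)*(-2 + j) (V(j) = (-2 + j)*(-3 + j) = (-3 + j)*(-2 + j))
J(M, h) = -8/9 (J(M, h) = -(3 + 5)/9 = -1/9*8 = -8/9)
x(S) = -8/9
(-11 - 6)**2*x(125) = (-11 - 6)**2*(-8/9) = (-17)**2*(-8/9) = 289*(-8/9) = -2312/9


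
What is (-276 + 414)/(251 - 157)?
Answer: 69/47 ≈ 1.4681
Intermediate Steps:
(-276 + 414)/(251 - 157) = 138/94 = 138*(1/94) = 69/47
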